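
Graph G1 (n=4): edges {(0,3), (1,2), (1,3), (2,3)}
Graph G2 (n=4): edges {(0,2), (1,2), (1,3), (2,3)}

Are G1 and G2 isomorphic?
Yes, isomorphic

The graphs are isomorphic.
One valid mapping φ: V(G1) → V(G2): 0→0, 1→1, 2→3, 3→2

Verify φ preserves adjacency — for each edge of G1, its image is an edge of G2:
  (0,3) → (φ(0),φ(3)) = (0,2) ∈ E(G2) ✓
  (1,2) → (φ(1),φ(2)) = (1,3) ∈ E(G2) ✓
  (1,3) → (φ(1),φ(3)) = (1,2) ∈ E(G2) ✓
  (2,3) → (φ(2),φ(3)) = (2,3) ∈ E(G2) ✓
All 4 edges of G1 map to edges of G2, and |E(G1)| = |E(G2)| = 4, so φ is a bijection on edges as well as vertices. Hence G1 ≅ G2.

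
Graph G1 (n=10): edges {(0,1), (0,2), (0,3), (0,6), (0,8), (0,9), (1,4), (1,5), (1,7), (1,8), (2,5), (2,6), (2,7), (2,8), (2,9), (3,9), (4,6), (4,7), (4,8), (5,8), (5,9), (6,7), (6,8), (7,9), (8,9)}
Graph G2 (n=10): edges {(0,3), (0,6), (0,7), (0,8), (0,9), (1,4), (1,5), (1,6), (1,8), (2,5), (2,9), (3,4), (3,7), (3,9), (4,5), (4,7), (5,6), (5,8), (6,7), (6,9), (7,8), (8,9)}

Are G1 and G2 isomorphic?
No, not isomorphic

The graphs are NOT isomorphic.

Counting triangles (3-cliques): G1 has 19, G2 has 10.
Triangle count is an isomorphism invariant, so differing triangle counts rule out isomorphism.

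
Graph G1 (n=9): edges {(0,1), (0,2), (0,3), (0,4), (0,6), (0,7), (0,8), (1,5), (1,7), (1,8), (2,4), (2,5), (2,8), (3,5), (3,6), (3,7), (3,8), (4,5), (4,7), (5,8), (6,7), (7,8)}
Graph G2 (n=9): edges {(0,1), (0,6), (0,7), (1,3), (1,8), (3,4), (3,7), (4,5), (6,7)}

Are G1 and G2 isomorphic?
No, not isomorphic

The graphs are NOT isomorphic.

Counting triangles (3-cliques): G1 has 17, G2 has 1.
Triangle count is an isomorphism invariant, so differing triangle counts rule out isomorphism.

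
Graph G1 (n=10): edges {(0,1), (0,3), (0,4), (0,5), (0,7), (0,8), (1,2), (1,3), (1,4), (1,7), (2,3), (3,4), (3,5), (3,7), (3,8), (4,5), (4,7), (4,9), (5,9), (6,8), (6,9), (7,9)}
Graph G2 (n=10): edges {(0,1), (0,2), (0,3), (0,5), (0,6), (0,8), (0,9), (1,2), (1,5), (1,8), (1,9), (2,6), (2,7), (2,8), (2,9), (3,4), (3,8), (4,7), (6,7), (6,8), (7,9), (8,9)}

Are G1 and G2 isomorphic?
Yes, isomorphic

The graphs are isomorphic.
One valid mapping φ: V(G1) → V(G2): 0→8, 1→1, 2→5, 3→0, 4→2, 5→6, 6→4, 7→9, 8→3, 9→7

Verify φ preserves adjacency — for each edge of G1, its image is an edge of G2:
  (0,1) → (φ(0),φ(1)) = (1,8) ∈ E(G2) ✓
  (0,3) → (φ(0),φ(3)) = (0,8) ∈ E(G2) ✓
  (0,4) → (φ(0),φ(4)) = (2,8) ∈ E(G2) ✓
  (0,5) → (φ(0),φ(5)) = (6,8) ∈ E(G2) ✓
  (0,7) → (φ(0),φ(7)) = (8,9) ∈ E(G2) ✓
  (0,8) → (φ(0),φ(8)) = (3,8) ∈ E(G2) ✓
  (1,2) → (φ(1),φ(2)) = (1,5) ∈ E(G2) ✓
  (1,3) → (φ(1),φ(3)) = (0,1) ∈ E(G2) ✓
  (1,4) → (φ(1),φ(4)) = (1,2) ∈ E(G2) ✓
  (1,7) → (φ(1),φ(7)) = (1,9) ∈ E(G2) ✓
  (2,3) → (φ(2),φ(3)) = (0,5) ∈ E(G2) ✓
  (3,4) → (φ(3),φ(4)) = (0,2) ∈ E(G2) ✓
  (3,5) → (φ(3),φ(5)) = (0,6) ∈ E(G2) ✓
  (3,7) → (φ(3),φ(7)) = (0,9) ∈ E(G2) ✓
  (3,8) → (φ(3),φ(8)) = (0,3) ∈ E(G2) ✓
  (4,5) → (φ(4),φ(5)) = (2,6) ∈ E(G2) ✓
  (4,7) → (φ(4),φ(7)) = (2,9) ∈ E(G2) ✓
  (4,9) → (φ(4),φ(9)) = (2,7) ∈ E(G2) ✓
  (5,9) → (φ(5),φ(9)) = (6,7) ∈ E(G2) ✓
  (6,8) → (φ(6),φ(8)) = (3,4) ∈ E(G2) ✓
  (6,9) → (φ(6),φ(9)) = (4,7) ∈ E(G2) ✓
  (7,9) → (φ(7),φ(9)) = (7,9) ∈ E(G2) ✓
All 22 edges of G1 map to edges of G2, and |E(G1)| = |E(G2)| = 22, so φ is a bijection on edges as well as vertices. Hence G1 ≅ G2.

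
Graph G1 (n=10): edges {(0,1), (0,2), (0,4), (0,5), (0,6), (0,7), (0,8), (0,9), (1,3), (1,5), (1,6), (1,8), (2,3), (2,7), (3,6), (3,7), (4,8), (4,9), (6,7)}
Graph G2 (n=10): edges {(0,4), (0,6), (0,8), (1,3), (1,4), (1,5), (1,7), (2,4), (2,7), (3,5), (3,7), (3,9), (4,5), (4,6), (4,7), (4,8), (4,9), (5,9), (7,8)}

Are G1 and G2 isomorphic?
Yes, isomorphic

The graphs are isomorphic.
One valid mapping φ: V(G1) → V(G2): 0→4, 1→7, 2→9, 3→3, 4→0, 5→2, 6→1, 7→5, 8→8, 9→6

Verify φ preserves adjacency — for each edge of G1, its image is an edge of G2:
  (0,1) → (φ(0),φ(1)) = (4,7) ∈ E(G2) ✓
  (0,2) → (φ(0),φ(2)) = (4,9) ∈ E(G2) ✓
  (0,4) → (φ(0),φ(4)) = (0,4) ∈ E(G2) ✓
  (0,5) → (φ(0),φ(5)) = (2,4) ∈ E(G2) ✓
  (0,6) → (φ(0),φ(6)) = (1,4) ∈ E(G2) ✓
  (0,7) → (φ(0),φ(7)) = (4,5) ∈ E(G2) ✓
  (0,8) → (φ(0),φ(8)) = (4,8) ∈ E(G2) ✓
  (0,9) → (φ(0),φ(9)) = (4,6) ∈ E(G2) ✓
  (1,3) → (φ(1),φ(3)) = (3,7) ∈ E(G2) ✓
  (1,5) → (φ(1),φ(5)) = (2,7) ∈ E(G2) ✓
  (1,6) → (φ(1),φ(6)) = (1,7) ∈ E(G2) ✓
  (1,8) → (φ(1),φ(8)) = (7,8) ∈ E(G2) ✓
  (2,3) → (φ(2),φ(3)) = (3,9) ∈ E(G2) ✓
  (2,7) → (φ(2),φ(7)) = (5,9) ∈ E(G2) ✓
  (3,6) → (φ(3),φ(6)) = (1,3) ∈ E(G2) ✓
  (3,7) → (φ(3),φ(7)) = (3,5) ∈ E(G2) ✓
  (4,8) → (φ(4),φ(8)) = (0,8) ∈ E(G2) ✓
  (4,9) → (φ(4),φ(9)) = (0,6) ∈ E(G2) ✓
  (6,7) → (φ(6),φ(7)) = (1,5) ∈ E(G2) ✓
All 19 edges of G1 map to edges of G2, and |E(G1)| = |E(G2)| = 19, so φ is a bijection on edges as well as vertices. Hence G1 ≅ G2.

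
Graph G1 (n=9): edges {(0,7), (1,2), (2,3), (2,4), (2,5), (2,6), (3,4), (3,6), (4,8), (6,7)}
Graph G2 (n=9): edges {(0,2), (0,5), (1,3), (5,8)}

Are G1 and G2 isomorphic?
No, not isomorphic

The graphs are NOT isomorphic.

Connected components of G1: 1 component(s) with vertex sets [[0, 1, 2, 3, 4, 5, 6, 7, 8]], sizes [9].
Connected components of G2: 5 component(s) with vertex sets [[4], [6], [7], [1, 3], [0, 2, 5, 8]], sizes [1, 1, 1, 2, 4].
The number of connected components (and the multiset of component sizes) is an isomorphism invariant — an isomorphism maps each component of G1 bijectively onto a component of G2. Since G1 has 1 component(s) and G2 has 5, they cannot be isomorphic.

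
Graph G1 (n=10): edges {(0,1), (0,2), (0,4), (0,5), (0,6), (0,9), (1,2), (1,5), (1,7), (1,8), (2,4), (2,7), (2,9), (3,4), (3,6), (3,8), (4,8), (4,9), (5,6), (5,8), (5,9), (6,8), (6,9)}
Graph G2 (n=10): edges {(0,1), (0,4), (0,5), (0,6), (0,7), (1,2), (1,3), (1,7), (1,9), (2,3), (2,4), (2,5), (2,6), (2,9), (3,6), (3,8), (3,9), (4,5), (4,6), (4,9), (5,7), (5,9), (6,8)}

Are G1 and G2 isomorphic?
Yes, isomorphic

The graphs are isomorphic.
One valid mapping φ: V(G1) → V(G2): 0→2, 1→6, 2→3, 3→7, 4→1, 5→4, 6→5, 7→8, 8→0, 9→9

Verify φ preserves adjacency — for each edge of G1, its image is an edge of G2:
  (0,1) → (φ(0),φ(1)) = (2,6) ∈ E(G2) ✓
  (0,2) → (φ(0),φ(2)) = (2,3) ∈ E(G2) ✓
  (0,4) → (φ(0),φ(4)) = (1,2) ∈ E(G2) ✓
  (0,5) → (φ(0),φ(5)) = (2,4) ∈ E(G2) ✓
  (0,6) → (φ(0),φ(6)) = (2,5) ∈ E(G2) ✓
  (0,9) → (φ(0),φ(9)) = (2,9) ∈ E(G2) ✓
  (1,2) → (φ(1),φ(2)) = (3,6) ∈ E(G2) ✓
  (1,5) → (φ(1),φ(5)) = (4,6) ∈ E(G2) ✓
  (1,7) → (φ(1),φ(7)) = (6,8) ∈ E(G2) ✓
  (1,8) → (φ(1),φ(8)) = (0,6) ∈ E(G2) ✓
  (2,4) → (φ(2),φ(4)) = (1,3) ∈ E(G2) ✓
  (2,7) → (φ(2),φ(7)) = (3,8) ∈ E(G2) ✓
  (2,9) → (φ(2),φ(9)) = (3,9) ∈ E(G2) ✓
  (3,4) → (φ(3),φ(4)) = (1,7) ∈ E(G2) ✓
  (3,6) → (φ(3),φ(6)) = (5,7) ∈ E(G2) ✓
  (3,8) → (φ(3),φ(8)) = (0,7) ∈ E(G2) ✓
  (4,8) → (φ(4),φ(8)) = (0,1) ∈ E(G2) ✓
  (4,9) → (φ(4),φ(9)) = (1,9) ∈ E(G2) ✓
  (5,6) → (φ(5),φ(6)) = (4,5) ∈ E(G2) ✓
  (5,8) → (φ(5),φ(8)) = (0,4) ∈ E(G2) ✓
  (5,9) → (φ(5),φ(9)) = (4,9) ∈ E(G2) ✓
  (6,8) → (φ(6),φ(8)) = (0,5) ∈ E(G2) ✓
  (6,9) → (φ(6),φ(9)) = (5,9) ∈ E(G2) ✓
All 23 edges of G1 map to edges of G2, and |E(G1)| = |E(G2)| = 23, so φ is a bijection on edges as well as vertices. Hence G1 ≅ G2.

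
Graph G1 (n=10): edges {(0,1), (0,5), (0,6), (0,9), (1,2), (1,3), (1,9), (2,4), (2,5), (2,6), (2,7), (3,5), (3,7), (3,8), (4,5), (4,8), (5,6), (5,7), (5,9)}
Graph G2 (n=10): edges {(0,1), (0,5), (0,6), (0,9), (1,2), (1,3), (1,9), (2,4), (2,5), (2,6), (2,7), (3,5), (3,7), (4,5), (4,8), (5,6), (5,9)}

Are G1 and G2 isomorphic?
No, not isomorphic

The graphs are NOT isomorphic.

Counting edges: G1 has 19 edge(s); G2 has 17 edge(s).
Edge count is an isomorphism invariant (a bijection on vertices induces a bijection on edges), so differing edge counts rule out isomorphism.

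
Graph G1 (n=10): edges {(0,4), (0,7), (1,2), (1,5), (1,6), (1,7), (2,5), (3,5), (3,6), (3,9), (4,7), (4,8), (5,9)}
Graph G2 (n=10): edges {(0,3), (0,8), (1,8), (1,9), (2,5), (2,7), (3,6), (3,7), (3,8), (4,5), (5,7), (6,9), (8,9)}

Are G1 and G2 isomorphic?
Yes, isomorphic

The graphs are isomorphic.
One valid mapping φ: V(G1) → V(G2): 0→2, 1→3, 2→0, 3→9, 4→5, 5→8, 6→6, 7→7, 8→4, 9→1

Verify φ preserves adjacency — for each edge of G1, its image is an edge of G2:
  (0,4) → (φ(0),φ(4)) = (2,5) ∈ E(G2) ✓
  (0,7) → (φ(0),φ(7)) = (2,7) ∈ E(G2) ✓
  (1,2) → (φ(1),φ(2)) = (0,3) ∈ E(G2) ✓
  (1,5) → (φ(1),φ(5)) = (3,8) ∈ E(G2) ✓
  (1,6) → (φ(1),φ(6)) = (3,6) ∈ E(G2) ✓
  (1,7) → (φ(1),φ(7)) = (3,7) ∈ E(G2) ✓
  (2,5) → (φ(2),φ(5)) = (0,8) ∈ E(G2) ✓
  (3,5) → (φ(3),φ(5)) = (8,9) ∈ E(G2) ✓
  (3,6) → (φ(3),φ(6)) = (6,9) ∈ E(G2) ✓
  (3,9) → (φ(3),φ(9)) = (1,9) ∈ E(G2) ✓
  (4,7) → (φ(4),φ(7)) = (5,7) ∈ E(G2) ✓
  (4,8) → (φ(4),φ(8)) = (4,5) ∈ E(G2) ✓
  (5,9) → (φ(5),φ(9)) = (1,8) ∈ E(G2) ✓
All 13 edges of G1 map to edges of G2, and |E(G1)| = |E(G2)| = 13, so φ is a bijection on edges as well as vertices. Hence G1 ≅ G2.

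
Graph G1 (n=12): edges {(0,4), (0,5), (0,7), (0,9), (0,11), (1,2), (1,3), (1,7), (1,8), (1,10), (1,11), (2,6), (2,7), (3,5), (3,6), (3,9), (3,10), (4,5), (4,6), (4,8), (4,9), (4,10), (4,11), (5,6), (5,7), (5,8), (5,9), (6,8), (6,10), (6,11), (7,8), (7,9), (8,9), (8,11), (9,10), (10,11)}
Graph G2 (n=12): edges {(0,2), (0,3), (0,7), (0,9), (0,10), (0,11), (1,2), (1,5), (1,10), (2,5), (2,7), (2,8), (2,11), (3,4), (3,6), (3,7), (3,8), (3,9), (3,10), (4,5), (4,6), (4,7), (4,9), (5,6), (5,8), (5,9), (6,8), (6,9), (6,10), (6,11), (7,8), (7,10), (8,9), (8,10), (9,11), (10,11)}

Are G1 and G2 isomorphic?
Yes, isomorphic

The graphs are isomorphic.
One valid mapping φ: V(G1) → V(G2): 0→4, 1→2, 2→1, 3→11, 4→3, 5→6, 6→10, 7→5, 8→8, 9→9, 10→0, 11→7

Verify φ preserves adjacency — for each edge of G1, its image is an edge of G2:
  (0,4) → (φ(0),φ(4)) = (3,4) ∈ E(G2) ✓
  (0,5) → (φ(0),φ(5)) = (4,6) ∈ E(G2) ✓
  (0,7) → (φ(0),φ(7)) = (4,5) ∈ E(G2) ✓
  (0,9) → (φ(0),φ(9)) = (4,9) ∈ E(G2) ✓
  (0,11) → (φ(0),φ(11)) = (4,7) ∈ E(G2) ✓
  (1,2) → (φ(1),φ(2)) = (1,2) ∈ E(G2) ✓
  (1,3) → (φ(1),φ(3)) = (2,11) ∈ E(G2) ✓
  (1,7) → (φ(1),φ(7)) = (2,5) ∈ E(G2) ✓
  (1,8) → (φ(1),φ(8)) = (2,8) ∈ E(G2) ✓
  (1,10) → (φ(1),φ(10)) = (0,2) ∈ E(G2) ✓
  (1,11) → (φ(1),φ(11)) = (2,7) ∈ E(G2) ✓
  (2,6) → (φ(2),φ(6)) = (1,10) ∈ E(G2) ✓
  (2,7) → (φ(2),φ(7)) = (1,5) ∈ E(G2) ✓
  (3,5) → (φ(3),φ(5)) = (6,11) ∈ E(G2) ✓
  (3,6) → (φ(3),φ(6)) = (10,11) ∈ E(G2) ✓
  (3,9) → (φ(3),φ(9)) = (9,11) ∈ E(G2) ✓
  (3,10) → (φ(3),φ(10)) = (0,11) ∈ E(G2) ✓
  (4,5) → (φ(4),φ(5)) = (3,6) ∈ E(G2) ✓
  (4,6) → (φ(4),φ(6)) = (3,10) ∈ E(G2) ✓
  (4,8) → (φ(4),φ(8)) = (3,8) ∈ E(G2) ✓
  (4,9) → (φ(4),φ(9)) = (3,9) ∈ E(G2) ✓
  (4,10) → (φ(4),φ(10)) = (0,3) ∈ E(G2) ✓
  (4,11) → (φ(4),φ(11)) = (3,7) ∈ E(G2) ✓
  (5,6) → (φ(5),φ(6)) = (6,10) ∈ E(G2) ✓
  (5,7) → (φ(5),φ(7)) = (5,6) ∈ E(G2) ✓
  (5,8) → (φ(5),φ(8)) = (6,8) ∈ E(G2) ✓
  (5,9) → (φ(5),φ(9)) = (6,9) ∈ E(G2) ✓
  (6,8) → (φ(6),φ(8)) = (8,10) ∈ E(G2) ✓
  (6,10) → (φ(6),φ(10)) = (0,10) ∈ E(G2) ✓
  (6,11) → (φ(6),φ(11)) = (7,10) ∈ E(G2) ✓
  (7,8) → (φ(7),φ(8)) = (5,8) ∈ E(G2) ✓
  (7,9) → (φ(7),φ(9)) = (5,9) ∈ E(G2) ✓
  (8,9) → (φ(8),φ(9)) = (8,9) ∈ E(G2) ✓
  (8,11) → (φ(8),φ(11)) = (7,8) ∈ E(G2) ✓
  (9,10) → (φ(9),φ(10)) = (0,9) ∈ E(G2) ✓
  (10,11) → (φ(10),φ(11)) = (0,7) ∈ E(G2) ✓
All 36 edges of G1 map to edges of G2, and |E(G1)| = |E(G2)| = 36, so φ is a bijection on edges as well as vertices. Hence G1 ≅ G2.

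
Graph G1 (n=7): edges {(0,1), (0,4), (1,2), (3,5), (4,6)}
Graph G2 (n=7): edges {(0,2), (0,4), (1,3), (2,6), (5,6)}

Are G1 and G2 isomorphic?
Yes, isomorphic

The graphs are isomorphic.
One valid mapping φ: V(G1) → V(G2): 0→2, 1→6, 2→5, 3→3, 4→0, 5→1, 6→4

Verify φ preserves adjacency — for each edge of G1, its image is an edge of G2:
  (0,1) → (φ(0),φ(1)) = (2,6) ∈ E(G2) ✓
  (0,4) → (φ(0),φ(4)) = (0,2) ∈ E(G2) ✓
  (1,2) → (φ(1),φ(2)) = (5,6) ∈ E(G2) ✓
  (3,5) → (φ(3),φ(5)) = (1,3) ∈ E(G2) ✓
  (4,6) → (φ(4),φ(6)) = (0,4) ∈ E(G2) ✓
All 5 edges of G1 map to edges of G2, and |E(G1)| = |E(G2)| = 5, so φ is a bijection on edges as well as vertices. Hence G1 ≅ G2.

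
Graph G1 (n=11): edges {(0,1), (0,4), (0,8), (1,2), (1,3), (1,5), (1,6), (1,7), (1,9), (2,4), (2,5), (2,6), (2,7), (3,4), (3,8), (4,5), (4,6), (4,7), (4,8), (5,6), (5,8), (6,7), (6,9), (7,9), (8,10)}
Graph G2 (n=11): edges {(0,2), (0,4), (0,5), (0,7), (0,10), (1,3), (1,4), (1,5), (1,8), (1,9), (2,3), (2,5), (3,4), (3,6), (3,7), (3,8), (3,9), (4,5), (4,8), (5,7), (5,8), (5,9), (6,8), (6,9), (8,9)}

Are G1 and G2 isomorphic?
Yes, isomorphic

The graphs are isomorphic.
One valid mapping φ: V(G1) → V(G2): 0→2, 1→3, 2→1, 3→7, 4→5, 5→4, 6→8, 7→9, 8→0, 9→6, 10→10

Verify φ preserves adjacency — for each edge of G1, its image is an edge of G2:
  (0,1) → (φ(0),φ(1)) = (2,3) ∈ E(G2) ✓
  (0,4) → (φ(0),φ(4)) = (2,5) ∈ E(G2) ✓
  (0,8) → (φ(0),φ(8)) = (0,2) ∈ E(G2) ✓
  (1,2) → (φ(1),φ(2)) = (1,3) ∈ E(G2) ✓
  (1,3) → (φ(1),φ(3)) = (3,7) ∈ E(G2) ✓
  (1,5) → (φ(1),φ(5)) = (3,4) ∈ E(G2) ✓
  (1,6) → (φ(1),φ(6)) = (3,8) ∈ E(G2) ✓
  (1,7) → (φ(1),φ(7)) = (3,9) ∈ E(G2) ✓
  (1,9) → (φ(1),φ(9)) = (3,6) ∈ E(G2) ✓
  (2,4) → (φ(2),φ(4)) = (1,5) ∈ E(G2) ✓
  (2,5) → (φ(2),φ(5)) = (1,4) ∈ E(G2) ✓
  (2,6) → (φ(2),φ(6)) = (1,8) ∈ E(G2) ✓
  (2,7) → (φ(2),φ(7)) = (1,9) ∈ E(G2) ✓
  (3,4) → (φ(3),φ(4)) = (5,7) ∈ E(G2) ✓
  (3,8) → (φ(3),φ(8)) = (0,7) ∈ E(G2) ✓
  (4,5) → (φ(4),φ(5)) = (4,5) ∈ E(G2) ✓
  (4,6) → (φ(4),φ(6)) = (5,8) ∈ E(G2) ✓
  (4,7) → (φ(4),φ(7)) = (5,9) ∈ E(G2) ✓
  (4,8) → (φ(4),φ(8)) = (0,5) ∈ E(G2) ✓
  (5,6) → (φ(5),φ(6)) = (4,8) ∈ E(G2) ✓
  (5,8) → (φ(5),φ(8)) = (0,4) ∈ E(G2) ✓
  (6,7) → (φ(6),φ(7)) = (8,9) ∈ E(G2) ✓
  (6,9) → (φ(6),φ(9)) = (6,8) ∈ E(G2) ✓
  (7,9) → (φ(7),φ(9)) = (6,9) ∈ E(G2) ✓
  (8,10) → (φ(8),φ(10)) = (0,10) ∈ E(G2) ✓
All 25 edges of G1 map to edges of G2, and |E(G1)| = |E(G2)| = 25, so φ is a bijection on edges as well as vertices. Hence G1 ≅ G2.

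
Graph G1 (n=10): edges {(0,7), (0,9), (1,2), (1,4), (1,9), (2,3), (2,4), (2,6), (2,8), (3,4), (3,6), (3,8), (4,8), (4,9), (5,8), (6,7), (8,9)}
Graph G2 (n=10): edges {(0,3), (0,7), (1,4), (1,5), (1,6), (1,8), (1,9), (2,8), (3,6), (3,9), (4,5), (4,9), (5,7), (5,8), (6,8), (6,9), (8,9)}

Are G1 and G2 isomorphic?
Yes, isomorphic

The graphs are isomorphic.
One valid mapping φ: V(G1) → V(G2): 0→7, 1→4, 2→9, 3→6, 4→1, 5→2, 6→3, 7→0, 8→8, 9→5

Verify φ preserves adjacency — for each edge of G1, its image is an edge of G2:
  (0,7) → (φ(0),φ(7)) = (0,7) ∈ E(G2) ✓
  (0,9) → (φ(0),φ(9)) = (5,7) ∈ E(G2) ✓
  (1,2) → (φ(1),φ(2)) = (4,9) ∈ E(G2) ✓
  (1,4) → (φ(1),φ(4)) = (1,4) ∈ E(G2) ✓
  (1,9) → (φ(1),φ(9)) = (4,5) ∈ E(G2) ✓
  (2,3) → (φ(2),φ(3)) = (6,9) ∈ E(G2) ✓
  (2,4) → (φ(2),φ(4)) = (1,9) ∈ E(G2) ✓
  (2,6) → (φ(2),φ(6)) = (3,9) ∈ E(G2) ✓
  (2,8) → (φ(2),φ(8)) = (8,9) ∈ E(G2) ✓
  (3,4) → (φ(3),φ(4)) = (1,6) ∈ E(G2) ✓
  (3,6) → (φ(3),φ(6)) = (3,6) ∈ E(G2) ✓
  (3,8) → (φ(3),φ(8)) = (6,8) ∈ E(G2) ✓
  (4,8) → (φ(4),φ(8)) = (1,8) ∈ E(G2) ✓
  (4,9) → (φ(4),φ(9)) = (1,5) ∈ E(G2) ✓
  (5,8) → (φ(5),φ(8)) = (2,8) ∈ E(G2) ✓
  (6,7) → (φ(6),φ(7)) = (0,3) ∈ E(G2) ✓
  (8,9) → (φ(8),φ(9)) = (5,8) ∈ E(G2) ✓
All 17 edges of G1 map to edges of G2, and |E(G1)| = |E(G2)| = 17, so φ is a bijection on edges as well as vertices. Hence G1 ≅ G2.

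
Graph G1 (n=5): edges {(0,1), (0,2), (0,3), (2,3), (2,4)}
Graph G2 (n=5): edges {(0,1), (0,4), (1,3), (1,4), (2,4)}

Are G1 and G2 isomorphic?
Yes, isomorphic

The graphs are isomorphic.
One valid mapping φ: V(G1) → V(G2): 0→4, 1→2, 2→1, 3→0, 4→3

Verify φ preserves adjacency — for each edge of G1, its image is an edge of G2:
  (0,1) → (φ(0),φ(1)) = (2,4) ∈ E(G2) ✓
  (0,2) → (φ(0),φ(2)) = (1,4) ∈ E(G2) ✓
  (0,3) → (φ(0),φ(3)) = (0,4) ∈ E(G2) ✓
  (2,3) → (φ(2),φ(3)) = (0,1) ∈ E(G2) ✓
  (2,4) → (φ(2),φ(4)) = (1,3) ∈ E(G2) ✓
All 5 edges of G1 map to edges of G2, and |E(G1)| = |E(G2)| = 5, so φ is a bijection on edges as well as vertices. Hence G1 ≅ G2.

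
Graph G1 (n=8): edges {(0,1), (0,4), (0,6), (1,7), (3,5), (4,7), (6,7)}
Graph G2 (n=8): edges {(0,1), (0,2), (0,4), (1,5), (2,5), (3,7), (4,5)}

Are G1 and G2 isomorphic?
Yes, isomorphic

The graphs are isomorphic.
One valid mapping φ: V(G1) → V(G2): 0→0, 1→2, 2→6, 3→7, 4→1, 5→3, 6→4, 7→5

Verify φ preserves adjacency — for each edge of G1, its image is an edge of G2:
  (0,1) → (φ(0),φ(1)) = (0,2) ∈ E(G2) ✓
  (0,4) → (φ(0),φ(4)) = (0,1) ∈ E(G2) ✓
  (0,6) → (φ(0),φ(6)) = (0,4) ∈ E(G2) ✓
  (1,7) → (φ(1),φ(7)) = (2,5) ∈ E(G2) ✓
  (3,5) → (φ(3),φ(5)) = (3,7) ∈ E(G2) ✓
  (4,7) → (φ(4),φ(7)) = (1,5) ∈ E(G2) ✓
  (6,7) → (φ(6),φ(7)) = (4,5) ∈ E(G2) ✓
All 7 edges of G1 map to edges of G2, and |E(G1)| = |E(G2)| = 7, so φ is a bijection on edges as well as vertices. Hence G1 ≅ G2.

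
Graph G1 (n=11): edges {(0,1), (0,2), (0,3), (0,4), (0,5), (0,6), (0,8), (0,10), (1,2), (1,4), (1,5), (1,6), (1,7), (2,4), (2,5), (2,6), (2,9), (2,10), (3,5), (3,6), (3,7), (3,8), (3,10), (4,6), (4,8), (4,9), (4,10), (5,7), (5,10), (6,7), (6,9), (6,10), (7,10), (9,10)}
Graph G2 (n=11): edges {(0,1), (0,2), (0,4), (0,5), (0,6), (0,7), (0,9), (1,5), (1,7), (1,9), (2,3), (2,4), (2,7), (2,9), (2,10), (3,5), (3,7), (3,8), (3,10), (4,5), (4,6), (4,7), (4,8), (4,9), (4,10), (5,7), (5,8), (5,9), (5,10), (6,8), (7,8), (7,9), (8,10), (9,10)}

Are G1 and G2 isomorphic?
Yes, isomorphic

The graphs are isomorphic.
One valid mapping φ: V(G1) → V(G2): 0→4, 1→2, 2→9, 3→8, 4→0, 5→10, 6→7, 7→3, 8→6, 9→1, 10→5

Verify φ preserves adjacency — for each edge of G1, its image is an edge of G2:
  (0,1) → (φ(0),φ(1)) = (2,4) ∈ E(G2) ✓
  (0,2) → (φ(0),φ(2)) = (4,9) ∈ E(G2) ✓
  (0,3) → (φ(0),φ(3)) = (4,8) ∈ E(G2) ✓
  (0,4) → (φ(0),φ(4)) = (0,4) ∈ E(G2) ✓
  (0,5) → (φ(0),φ(5)) = (4,10) ∈ E(G2) ✓
  (0,6) → (φ(0),φ(6)) = (4,7) ∈ E(G2) ✓
  (0,8) → (φ(0),φ(8)) = (4,6) ∈ E(G2) ✓
  (0,10) → (φ(0),φ(10)) = (4,5) ∈ E(G2) ✓
  (1,2) → (φ(1),φ(2)) = (2,9) ∈ E(G2) ✓
  (1,4) → (φ(1),φ(4)) = (0,2) ∈ E(G2) ✓
  (1,5) → (φ(1),φ(5)) = (2,10) ∈ E(G2) ✓
  (1,6) → (φ(1),φ(6)) = (2,7) ∈ E(G2) ✓
  (1,7) → (φ(1),φ(7)) = (2,3) ∈ E(G2) ✓
  (2,4) → (φ(2),φ(4)) = (0,9) ∈ E(G2) ✓
  (2,5) → (φ(2),φ(5)) = (9,10) ∈ E(G2) ✓
  (2,6) → (φ(2),φ(6)) = (7,9) ∈ E(G2) ✓
  (2,9) → (φ(2),φ(9)) = (1,9) ∈ E(G2) ✓
  (2,10) → (φ(2),φ(10)) = (5,9) ∈ E(G2) ✓
  (3,5) → (φ(3),φ(5)) = (8,10) ∈ E(G2) ✓
  (3,6) → (φ(3),φ(6)) = (7,8) ∈ E(G2) ✓
  (3,7) → (φ(3),φ(7)) = (3,8) ∈ E(G2) ✓
  (3,8) → (φ(3),φ(8)) = (6,8) ∈ E(G2) ✓
  (3,10) → (φ(3),φ(10)) = (5,8) ∈ E(G2) ✓
  (4,6) → (φ(4),φ(6)) = (0,7) ∈ E(G2) ✓
  (4,8) → (φ(4),φ(8)) = (0,6) ∈ E(G2) ✓
  (4,9) → (φ(4),φ(9)) = (0,1) ∈ E(G2) ✓
  (4,10) → (φ(4),φ(10)) = (0,5) ∈ E(G2) ✓
  (5,7) → (φ(5),φ(7)) = (3,10) ∈ E(G2) ✓
  (5,10) → (φ(5),φ(10)) = (5,10) ∈ E(G2) ✓
  (6,7) → (φ(6),φ(7)) = (3,7) ∈ E(G2) ✓
  (6,9) → (φ(6),φ(9)) = (1,7) ∈ E(G2) ✓
  (6,10) → (φ(6),φ(10)) = (5,7) ∈ E(G2) ✓
  (7,10) → (φ(7),φ(10)) = (3,5) ∈ E(G2) ✓
  (9,10) → (φ(9),φ(10)) = (1,5) ∈ E(G2) ✓
All 34 edges of G1 map to edges of G2, and |E(G1)| = |E(G2)| = 34, so φ is a bijection on edges as well as vertices. Hence G1 ≅ G2.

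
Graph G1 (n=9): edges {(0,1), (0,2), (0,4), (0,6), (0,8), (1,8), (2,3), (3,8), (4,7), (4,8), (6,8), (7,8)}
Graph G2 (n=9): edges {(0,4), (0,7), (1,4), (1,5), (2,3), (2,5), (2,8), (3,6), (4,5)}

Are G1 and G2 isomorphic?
No, not isomorphic

The graphs are NOT isomorphic.

Connected components of G1: 2 component(s) with vertex sets [[5], [0, 1, 2, 3, 4, 6, 7, 8]], sizes [1, 8].
Connected components of G2: 1 component(s) with vertex sets [[0, 1, 2, 3, 4, 5, 6, 7, 8]], sizes [9].
The number of connected components (and the multiset of component sizes) is an isomorphism invariant — an isomorphism maps each component of G1 bijectively onto a component of G2. Since G1 has 2 component(s) and G2 has 1, they cannot be isomorphic.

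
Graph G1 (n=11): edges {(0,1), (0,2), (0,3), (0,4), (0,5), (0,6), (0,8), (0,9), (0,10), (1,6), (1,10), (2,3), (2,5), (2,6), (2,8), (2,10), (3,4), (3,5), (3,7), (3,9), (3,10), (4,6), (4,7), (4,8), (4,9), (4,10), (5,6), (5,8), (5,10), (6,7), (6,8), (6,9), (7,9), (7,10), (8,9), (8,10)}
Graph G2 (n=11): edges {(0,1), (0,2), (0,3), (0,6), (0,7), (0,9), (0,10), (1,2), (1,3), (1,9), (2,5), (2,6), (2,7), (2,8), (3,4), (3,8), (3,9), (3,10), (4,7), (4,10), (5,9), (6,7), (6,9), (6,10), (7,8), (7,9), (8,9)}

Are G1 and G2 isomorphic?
No, not isomorphic

The graphs are NOT isomorphic.

Degrees in G1: deg(0)=9, deg(1)=3, deg(2)=6, deg(3)=7, deg(4)=7, deg(5)=6, deg(6)=8, deg(7)=5, deg(8)=7, deg(9)=6, deg(10)=8.
Sorted degree sequence of G1: [9, 8, 8, 7, 7, 7, 6, 6, 6, 5, 3].
Degrees in G2: deg(0)=7, deg(1)=4, deg(2)=6, deg(3)=6, deg(4)=3, deg(5)=2, deg(6)=5, deg(7)=6, deg(8)=4, deg(9)=7, deg(10)=4.
Sorted degree sequence of G2: [7, 7, 6, 6, 6, 5, 4, 4, 4, 3, 2].
The (sorted) degree sequence is an isomorphism invariant, so since G1 and G2 have different degree sequences they cannot be isomorphic.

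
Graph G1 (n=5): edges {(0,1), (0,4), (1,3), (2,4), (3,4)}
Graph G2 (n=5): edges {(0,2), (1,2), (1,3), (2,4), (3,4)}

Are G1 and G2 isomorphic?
Yes, isomorphic

The graphs are isomorphic.
One valid mapping φ: V(G1) → V(G2): 0→4, 1→3, 2→0, 3→1, 4→2

Verify φ preserves adjacency — for each edge of G1, its image is an edge of G2:
  (0,1) → (φ(0),φ(1)) = (3,4) ∈ E(G2) ✓
  (0,4) → (φ(0),φ(4)) = (2,4) ∈ E(G2) ✓
  (1,3) → (φ(1),φ(3)) = (1,3) ∈ E(G2) ✓
  (2,4) → (φ(2),φ(4)) = (0,2) ∈ E(G2) ✓
  (3,4) → (φ(3),φ(4)) = (1,2) ∈ E(G2) ✓
All 5 edges of G1 map to edges of G2, and |E(G1)| = |E(G2)| = 5, so φ is a bijection on edges as well as vertices. Hence G1 ≅ G2.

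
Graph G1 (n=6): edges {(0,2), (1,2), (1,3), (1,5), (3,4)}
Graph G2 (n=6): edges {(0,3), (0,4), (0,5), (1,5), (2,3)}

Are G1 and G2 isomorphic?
Yes, isomorphic

The graphs are isomorphic.
One valid mapping φ: V(G1) → V(G2): 0→2, 1→0, 2→3, 3→5, 4→1, 5→4

Verify φ preserves adjacency — for each edge of G1, its image is an edge of G2:
  (0,2) → (φ(0),φ(2)) = (2,3) ∈ E(G2) ✓
  (1,2) → (φ(1),φ(2)) = (0,3) ∈ E(G2) ✓
  (1,3) → (φ(1),φ(3)) = (0,5) ∈ E(G2) ✓
  (1,5) → (φ(1),φ(5)) = (0,4) ∈ E(G2) ✓
  (3,4) → (φ(3),φ(4)) = (1,5) ∈ E(G2) ✓
All 5 edges of G1 map to edges of G2, and |E(G1)| = |E(G2)| = 5, so φ is a bijection on edges as well as vertices. Hence G1 ≅ G2.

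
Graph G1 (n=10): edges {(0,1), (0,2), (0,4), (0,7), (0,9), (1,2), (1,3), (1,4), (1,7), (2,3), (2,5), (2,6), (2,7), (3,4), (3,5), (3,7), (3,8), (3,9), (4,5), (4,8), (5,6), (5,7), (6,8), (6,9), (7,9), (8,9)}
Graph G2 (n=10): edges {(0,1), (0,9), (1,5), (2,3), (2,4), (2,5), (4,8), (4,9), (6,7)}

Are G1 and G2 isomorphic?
No, not isomorphic

The graphs are NOT isomorphic.

Connected components of G1: 1 component(s) with vertex sets [[0, 1, 2, 3, 4, 5, 6, 7, 8, 9]], sizes [10].
Connected components of G2: 2 component(s) with vertex sets [[6, 7], [0, 1, 2, 3, 4, 5, 8, 9]], sizes [2, 8].
The number of connected components (and the multiset of component sizes) is an isomorphism invariant — an isomorphism maps each component of G1 bijectively onto a component of G2. Since G1 has 1 component(s) and G2 has 2, they cannot be isomorphic.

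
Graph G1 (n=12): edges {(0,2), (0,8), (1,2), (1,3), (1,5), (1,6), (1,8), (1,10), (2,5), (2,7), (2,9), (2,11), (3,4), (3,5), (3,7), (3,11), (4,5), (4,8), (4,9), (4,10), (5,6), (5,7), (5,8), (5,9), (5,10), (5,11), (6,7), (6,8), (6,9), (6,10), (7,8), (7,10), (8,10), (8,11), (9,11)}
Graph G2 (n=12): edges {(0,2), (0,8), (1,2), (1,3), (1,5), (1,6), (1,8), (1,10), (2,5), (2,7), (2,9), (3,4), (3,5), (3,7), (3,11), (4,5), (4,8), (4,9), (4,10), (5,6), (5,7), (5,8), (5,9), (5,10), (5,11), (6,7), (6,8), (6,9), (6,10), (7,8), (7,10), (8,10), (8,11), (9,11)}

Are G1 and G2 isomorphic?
No, not isomorphic

The graphs are NOT isomorphic.

Counting edges: G1 has 35 edge(s); G2 has 34 edge(s).
Edge count is an isomorphism invariant (a bijection on vertices induces a bijection on edges), so differing edge counts rule out isomorphism.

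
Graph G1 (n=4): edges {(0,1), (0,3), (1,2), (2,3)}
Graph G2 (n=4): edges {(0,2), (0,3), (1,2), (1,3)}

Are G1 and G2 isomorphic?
Yes, isomorphic

The graphs are isomorphic.
One valid mapping φ: V(G1) → V(G2): 0→2, 1→1, 2→3, 3→0

Verify φ preserves adjacency — for each edge of G1, its image is an edge of G2:
  (0,1) → (φ(0),φ(1)) = (1,2) ∈ E(G2) ✓
  (0,3) → (φ(0),φ(3)) = (0,2) ∈ E(G2) ✓
  (1,2) → (φ(1),φ(2)) = (1,3) ∈ E(G2) ✓
  (2,3) → (φ(2),φ(3)) = (0,3) ∈ E(G2) ✓
All 4 edges of G1 map to edges of G2, and |E(G1)| = |E(G2)| = 4, so φ is a bijection on edges as well as vertices. Hence G1 ≅ G2.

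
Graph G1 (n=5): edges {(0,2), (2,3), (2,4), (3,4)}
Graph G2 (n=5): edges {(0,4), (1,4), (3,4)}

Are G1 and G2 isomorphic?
No, not isomorphic

The graphs are NOT isomorphic.

Degrees in G1: deg(0)=1, deg(1)=0, deg(2)=3, deg(3)=2, deg(4)=2.
Sorted degree sequence of G1: [3, 2, 2, 1, 0].
Degrees in G2: deg(0)=1, deg(1)=1, deg(2)=0, deg(3)=1, deg(4)=3.
Sorted degree sequence of G2: [3, 1, 1, 1, 0].
The (sorted) degree sequence is an isomorphism invariant, so since G1 and G2 have different degree sequences they cannot be isomorphic.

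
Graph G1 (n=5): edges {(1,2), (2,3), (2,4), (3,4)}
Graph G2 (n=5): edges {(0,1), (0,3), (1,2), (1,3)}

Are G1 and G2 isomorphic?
Yes, isomorphic

The graphs are isomorphic.
One valid mapping φ: V(G1) → V(G2): 0→4, 1→2, 2→1, 3→3, 4→0

Verify φ preserves adjacency — for each edge of G1, its image is an edge of G2:
  (1,2) → (φ(1),φ(2)) = (1,2) ∈ E(G2) ✓
  (2,3) → (φ(2),φ(3)) = (1,3) ∈ E(G2) ✓
  (2,4) → (φ(2),φ(4)) = (0,1) ∈ E(G2) ✓
  (3,4) → (φ(3),φ(4)) = (0,3) ∈ E(G2) ✓
All 4 edges of G1 map to edges of G2, and |E(G1)| = |E(G2)| = 4, so φ is a bijection on edges as well as vertices. Hence G1 ≅ G2.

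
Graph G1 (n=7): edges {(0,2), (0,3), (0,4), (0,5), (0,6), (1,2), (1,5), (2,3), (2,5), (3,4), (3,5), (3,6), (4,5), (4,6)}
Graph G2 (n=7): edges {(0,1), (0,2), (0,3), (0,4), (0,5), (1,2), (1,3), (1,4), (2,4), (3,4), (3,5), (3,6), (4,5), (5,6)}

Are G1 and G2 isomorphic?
Yes, isomorphic

The graphs are isomorphic.
One valid mapping φ: V(G1) → V(G2): 0→4, 1→6, 2→5, 3→0, 4→1, 5→3, 6→2

Verify φ preserves adjacency — for each edge of G1, its image is an edge of G2:
  (0,2) → (φ(0),φ(2)) = (4,5) ∈ E(G2) ✓
  (0,3) → (φ(0),φ(3)) = (0,4) ∈ E(G2) ✓
  (0,4) → (φ(0),φ(4)) = (1,4) ∈ E(G2) ✓
  (0,5) → (φ(0),φ(5)) = (3,4) ∈ E(G2) ✓
  (0,6) → (φ(0),φ(6)) = (2,4) ∈ E(G2) ✓
  (1,2) → (φ(1),φ(2)) = (5,6) ∈ E(G2) ✓
  (1,5) → (φ(1),φ(5)) = (3,6) ∈ E(G2) ✓
  (2,3) → (φ(2),φ(3)) = (0,5) ∈ E(G2) ✓
  (2,5) → (φ(2),φ(5)) = (3,5) ∈ E(G2) ✓
  (3,4) → (φ(3),φ(4)) = (0,1) ∈ E(G2) ✓
  (3,5) → (φ(3),φ(5)) = (0,3) ∈ E(G2) ✓
  (3,6) → (φ(3),φ(6)) = (0,2) ∈ E(G2) ✓
  (4,5) → (φ(4),φ(5)) = (1,3) ∈ E(G2) ✓
  (4,6) → (φ(4),φ(6)) = (1,2) ∈ E(G2) ✓
All 14 edges of G1 map to edges of G2, and |E(G1)| = |E(G2)| = 14, so φ is a bijection on edges as well as vertices. Hence G1 ≅ G2.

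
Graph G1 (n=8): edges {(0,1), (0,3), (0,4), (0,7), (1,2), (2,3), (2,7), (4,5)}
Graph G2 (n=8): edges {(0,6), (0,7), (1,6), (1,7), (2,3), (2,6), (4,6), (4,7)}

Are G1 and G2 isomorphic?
Yes, isomorphic

The graphs are isomorphic.
One valid mapping φ: V(G1) → V(G2): 0→6, 1→4, 2→7, 3→0, 4→2, 5→3, 6→5, 7→1

Verify φ preserves adjacency — for each edge of G1, its image is an edge of G2:
  (0,1) → (φ(0),φ(1)) = (4,6) ∈ E(G2) ✓
  (0,3) → (φ(0),φ(3)) = (0,6) ∈ E(G2) ✓
  (0,4) → (φ(0),φ(4)) = (2,6) ∈ E(G2) ✓
  (0,7) → (φ(0),φ(7)) = (1,6) ∈ E(G2) ✓
  (1,2) → (φ(1),φ(2)) = (4,7) ∈ E(G2) ✓
  (2,3) → (φ(2),φ(3)) = (0,7) ∈ E(G2) ✓
  (2,7) → (φ(2),φ(7)) = (1,7) ∈ E(G2) ✓
  (4,5) → (φ(4),φ(5)) = (2,3) ∈ E(G2) ✓
All 8 edges of G1 map to edges of G2, and |E(G1)| = |E(G2)| = 8, so φ is a bijection on edges as well as vertices. Hence G1 ≅ G2.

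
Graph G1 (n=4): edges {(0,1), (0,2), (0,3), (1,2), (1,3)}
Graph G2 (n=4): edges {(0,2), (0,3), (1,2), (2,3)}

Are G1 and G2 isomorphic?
No, not isomorphic

The graphs are NOT isomorphic.

Counting triangles (3-cliques): G1 has 2, G2 has 1.
Triangle count is an isomorphism invariant, so differing triangle counts rule out isomorphism.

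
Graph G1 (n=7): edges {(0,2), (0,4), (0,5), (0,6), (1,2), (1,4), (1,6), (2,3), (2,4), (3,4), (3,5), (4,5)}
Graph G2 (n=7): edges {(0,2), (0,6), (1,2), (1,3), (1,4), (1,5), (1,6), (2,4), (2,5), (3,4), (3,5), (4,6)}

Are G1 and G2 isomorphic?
Yes, isomorphic

The graphs are isomorphic.
One valid mapping φ: V(G1) → V(G2): 0→2, 1→6, 2→4, 3→3, 4→1, 5→5, 6→0

Verify φ preserves adjacency — for each edge of G1, its image is an edge of G2:
  (0,2) → (φ(0),φ(2)) = (2,4) ∈ E(G2) ✓
  (0,4) → (φ(0),φ(4)) = (1,2) ∈ E(G2) ✓
  (0,5) → (φ(0),φ(5)) = (2,5) ∈ E(G2) ✓
  (0,6) → (φ(0),φ(6)) = (0,2) ∈ E(G2) ✓
  (1,2) → (φ(1),φ(2)) = (4,6) ∈ E(G2) ✓
  (1,4) → (φ(1),φ(4)) = (1,6) ∈ E(G2) ✓
  (1,6) → (φ(1),φ(6)) = (0,6) ∈ E(G2) ✓
  (2,3) → (φ(2),φ(3)) = (3,4) ∈ E(G2) ✓
  (2,4) → (φ(2),φ(4)) = (1,4) ∈ E(G2) ✓
  (3,4) → (φ(3),φ(4)) = (1,3) ∈ E(G2) ✓
  (3,5) → (φ(3),φ(5)) = (3,5) ∈ E(G2) ✓
  (4,5) → (φ(4),φ(5)) = (1,5) ∈ E(G2) ✓
All 12 edges of G1 map to edges of G2, and |E(G1)| = |E(G2)| = 12, so φ is a bijection on edges as well as vertices. Hence G1 ≅ G2.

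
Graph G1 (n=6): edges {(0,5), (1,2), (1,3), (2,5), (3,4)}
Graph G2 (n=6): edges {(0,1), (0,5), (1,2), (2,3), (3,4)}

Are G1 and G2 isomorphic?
Yes, isomorphic

The graphs are isomorphic.
One valid mapping φ: V(G1) → V(G2): 0→4, 1→1, 2→2, 3→0, 4→5, 5→3

Verify φ preserves adjacency — for each edge of G1, its image is an edge of G2:
  (0,5) → (φ(0),φ(5)) = (3,4) ∈ E(G2) ✓
  (1,2) → (φ(1),φ(2)) = (1,2) ∈ E(G2) ✓
  (1,3) → (φ(1),φ(3)) = (0,1) ∈ E(G2) ✓
  (2,5) → (φ(2),φ(5)) = (2,3) ∈ E(G2) ✓
  (3,4) → (φ(3),φ(4)) = (0,5) ∈ E(G2) ✓
All 5 edges of G1 map to edges of G2, and |E(G1)| = |E(G2)| = 5, so φ is a bijection on edges as well as vertices. Hence G1 ≅ G2.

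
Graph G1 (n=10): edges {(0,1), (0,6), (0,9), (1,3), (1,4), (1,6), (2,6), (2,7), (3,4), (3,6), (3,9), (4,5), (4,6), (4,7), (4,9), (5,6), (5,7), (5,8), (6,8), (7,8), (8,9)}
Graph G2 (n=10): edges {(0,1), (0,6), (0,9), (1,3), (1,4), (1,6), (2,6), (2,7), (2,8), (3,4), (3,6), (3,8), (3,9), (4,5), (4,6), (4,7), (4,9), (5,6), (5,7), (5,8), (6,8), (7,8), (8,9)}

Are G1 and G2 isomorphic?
No, not isomorphic

The graphs are NOT isomorphic.

Counting edges: G1 has 21 edge(s); G2 has 23 edge(s).
Edge count is an isomorphism invariant (a bijection on vertices induces a bijection on edges), so differing edge counts rule out isomorphism.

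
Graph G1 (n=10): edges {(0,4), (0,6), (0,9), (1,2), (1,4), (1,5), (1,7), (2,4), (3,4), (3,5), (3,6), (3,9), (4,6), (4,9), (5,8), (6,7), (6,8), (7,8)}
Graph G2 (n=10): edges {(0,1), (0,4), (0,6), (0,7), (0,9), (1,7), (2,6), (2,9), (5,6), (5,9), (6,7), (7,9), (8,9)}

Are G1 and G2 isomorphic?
No, not isomorphic

The graphs are NOT isomorphic.

Connected components of G1: 1 component(s) with vertex sets [[0, 1, 2, 3, 4, 5, 6, 7, 8, 9]], sizes [10].
Connected components of G2: 2 component(s) with vertex sets [[3], [0, 1, 2, 4, 5, 6, 7, 8, 9]], sizes [1, 9].
The number of connected components (and the multiset of component sizes) is an isomorphism invariant — an isomorphism maps each component of G1 bijectively onto a component of G2. Since G1 has 1 component(s) and G2 has 2, they cannot be isomorphic.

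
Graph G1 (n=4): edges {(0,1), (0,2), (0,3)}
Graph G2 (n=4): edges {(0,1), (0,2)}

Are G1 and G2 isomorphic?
No, not isomorphic

The graphs are NOT isomorphic.

Counting edges: G1 has 3 edge(s); G2 has 2 edge(s).
Edge count is an isomorphism invariant (a bijection on vertices induces a bijection on edges), so differing edge counts rule out isomorphism.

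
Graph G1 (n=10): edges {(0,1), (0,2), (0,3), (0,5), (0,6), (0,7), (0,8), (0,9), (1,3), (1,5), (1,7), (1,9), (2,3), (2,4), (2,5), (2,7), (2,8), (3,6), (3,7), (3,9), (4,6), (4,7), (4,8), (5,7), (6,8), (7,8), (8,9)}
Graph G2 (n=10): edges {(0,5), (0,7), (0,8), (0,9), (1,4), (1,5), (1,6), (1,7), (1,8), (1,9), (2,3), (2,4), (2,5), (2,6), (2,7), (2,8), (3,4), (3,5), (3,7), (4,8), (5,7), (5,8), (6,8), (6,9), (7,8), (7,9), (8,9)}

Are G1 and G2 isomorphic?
Yes, isomorphic

The graphs are isomorphic.
One valid mapping φ: V(G1) → V(G2): 0→8, 1→9, 2→5, 3→1, 4→3, 5→0, 6→4, 7→7, 8→2, 9→6

Verify φ preserves adjacency — for each edge of G1, its image is an edge of G2:
  (0,1) → (φ(0),φ(1)) = (8,9) ∈ E(G2) ✓
  (0,2) → (φ(0),φ(2)) = (5,8) ∈ E(G2) ✓
  (0,3) → (φ(0),φ(3)) = (1,8) ∈ E(G2) ✓
  (0,5) → (φ(0),φ(5)) = (0,8) ∈ E(G2) ✓
  (0,6) → (φ(0),φ(6)) = (4,8) ∈ E(G2) ✓
  (0,7) → (φ(0),φ(7)) = (7,8) ∈ E(G2) ✓
  (0,8) → (φ(0),φ(8)) = (2,8) ∈ E(G2) ✓
  (0,9) → (φ(0),φ(9)) = (6,8) ∈ E(G2) ✓
  (1,3) → (φ(1),φ(3)) = (1,9) ∈ E(G2) ✓
  (1,5) → (φ(1),φ(5)) = (0,9) ∈ E(G2) ✓
  (1,7) → (φ(1),φ(7)) = (7,9) ∈ E(G2) ✓
  (1,9) → (φ(1),φ(9)) = (6,9) ∈ E(G2) ✓
  (2,3) → (φ(2),φ(3)) = (1,5) ∈ E(G2) ✓
  (2,4) → (φ(2),φ(4)) = (3,5) ∈ E(G2) ✓
  (2,5) → (φ(2),φ(5)) = (0,5) ∈ E(G2) ✓
  (2,7) → (φ(2),φ(7)) = (5,7) ∈ E(G2) ✓
  (2,8) → (φ(2),φ(8)) = (2,5) ∈ E(G2) ✓
  (3,6) → (φ(3),φ(6)) = (1,4) ∈ E(G2) ✓
  (3,7) → (φ(3),φ(7)) = (1,7) ∈ E(G2) ✓
  (3,9) → (φ(3),φ(9)) = (1,6) ∈ E(G2) ✓
  (4,6) → (φ(4),φ(6)) = (3,4) ∈ E(G2) ✓
  (4,7) → (φ(4),φ(7)) = (3,7) ∈ E(G2) ✓
  (4,8) → (φ(4),φ(8)) = (2,3) ∈ E(G2) ✓
  (5,7) → (φ(5),φ(7)) = (0,7) ∈ E(G2) ✓
  (6,8) → (φ(6),φ(8)) = (2,4) ∈ E(G2) ✓
  (7,8) → (φ(7),φ(8)) = (2,7) ∈ E(G2) ✓
  (8,9) → (φ(8),φ(9)) = (2,6) ∈ E(G2) ✓
All 27 edges of G1 map to edges of G2, and |E(G1)| = |E(G2)| = 27, so φ is a bijection on edges as well as vertices. Hence G1 ≅ G2.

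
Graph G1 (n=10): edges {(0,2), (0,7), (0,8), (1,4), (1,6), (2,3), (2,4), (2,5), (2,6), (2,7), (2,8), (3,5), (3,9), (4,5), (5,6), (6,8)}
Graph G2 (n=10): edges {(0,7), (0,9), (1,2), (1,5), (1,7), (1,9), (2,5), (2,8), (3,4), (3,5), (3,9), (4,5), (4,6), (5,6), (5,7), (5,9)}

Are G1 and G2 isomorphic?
Yes, isomorphic

The graphs are isomorphic.
One valid mapping φ: V(G1) → V(G2): 0→4, 1→0, 2→5, 3→2, 4→7, 5→1, 6→9, 7→6, 8→3, 9→8

Verify φ preserves adjacency — for each edge of G1, its image is an edge of G2:
  (0,2) → (φ(0),φ(2)) = (4,5) ∈ E(G2) ✓
  (0,7) → (φ(0),φ(7)) = (4,6) ∈ E(G2) ✓
  (0,8) → (φ(0),φ(8)) = (3,4) ∈ E(G2) ✓
  (1,4) → (φ(1),φ(4)) = (0,7) ∈ E(G2) ✓
  (1,6) → (φ(1),φ(6)) = (0,9) ∈ E(G2) ✓
  (2,3) → (φ(2),φ(3)) = (2,5) ∈ E(G2) ✓
  (2,4) → (φ(2),φ(4)) = (5,7) ∈ E(G2) ✓
  (2,5) → (φ(2),φ(5)) = (1,5) ∈ E(G2) ✓
  (2,6) → (φ(2),φ(6)) = (5,9) ∈ E(G2) ✓
  (2,7) → (φ(2),φ(7)) = (5,6) ∈ E(G2) ✓
  (2,8) → (φ(2),φ(8)) = (3,5) ∈ E(G2) ✓
  (3,5) → (φ(3),φ(5)) = (1,2) ∈ E(G2) ✓
  (3,9) → (φ(3),φ(9)) = (2,8) ∈ E(G2) ✓
  (4,5) → (φ(4),φ(5)) = (1,7) ∈ E(G2) ✓
  (5,6) → (φ(5),φ(6)) = (1,9) ∈ E(G2) ✓
  (6,8) → (φ(6),φ(8)) = (3,9) ∈ E(G2) ✓
All 16 edges of G1 map to edges of G2, and |E(G1)| = |E(G2)| = 16, so φ is a bijection on edges as well as vertices. Hence G1 ≅ G2.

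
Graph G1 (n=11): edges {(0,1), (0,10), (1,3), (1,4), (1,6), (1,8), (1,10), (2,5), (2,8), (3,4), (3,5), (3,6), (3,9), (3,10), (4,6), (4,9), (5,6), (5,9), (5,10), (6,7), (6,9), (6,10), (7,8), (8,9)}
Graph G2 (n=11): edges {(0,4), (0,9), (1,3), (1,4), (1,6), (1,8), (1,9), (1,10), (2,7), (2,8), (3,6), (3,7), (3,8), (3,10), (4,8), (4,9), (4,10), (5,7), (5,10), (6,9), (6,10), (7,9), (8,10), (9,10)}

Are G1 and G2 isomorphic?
Yes, isomorphic

The graphs are isomorphic.
One valid mapping φ: V(G1) → V(G2): 0→0, 1→9, 2→2, 3→1, 4→6, 5→8, 6→10, 7→5, 8→7, 9→3, 10→4

Verify φ preserves adjacency — for each edge of G1, its image is an edge of G2:
  (0,1) → (φ(0),φ(1)) = (0,9) ∈ E(G2) ✓
  (0,10) → (φ(0),φ(10)) = (0,4) ∈ E(G2) ✓
  (1,3) → (φ(1),φ(3)) = (1,9) ∈ E(G2) ✓
  (1,4) → (φ(1),φ(4)) = (6,9) ∈ E(G2) ✓
  (1,6) → (φ(1),φ(6)) = (9,10) ∈ E(G2) ✓
  (1,8) → (φ(1),φ(8)) = (7,9) ∈ E(G2) ✓
  (1,10) → (φ(1),φ(10)) = (4,9) ∈ E(G2) ✓
  (2,5) → (φ(2),φ(5)) = (2,8) ∈ E(G2) ✓
  (2,8) → (φ(2),φ(8)) = (2,7) ∈ E(G2) ✓
  (3,4) → (φ(3),φ(4)) = (1,6) ∈ E(G2) ✓
  (3,5) → (φ(3),φ(5)) = (1,8) ∈ E(G2) ✓
  (3,6) → (φ(3),φ(6)) = (1,10) ∈ E(G2) ✓
  (3,9) → (φ(3),φ(9)) = (1,3) ∈ E(G2) ✓
  (3,10) → (φ(3),φ(10)) = (1,4) ∈ E(G2) ✓
  (4,6) → (φ(4),φ(6)) = (6,10) ∈ E(G2) ✓
  (4,9) → (φ(4),φ(9)) = (3,6) ∈ E(G2) ✓
  (5,6) → (φ(5),φ(6)) = (8,10) ∈ E(G2) ✓
  (5,9) → (φ(5),φ(9)) = (3,8) ∈ E(G2) ✓
  (5,10) → (φ(5),φ(10)) = (4,8) ∈ E(G2) ✓
  (6,7) → (φ(6),φ(7)) = (5,10) ∈ E(G2) ✓
  (6,9) → (φ(6),φ(9)) = (3,10) ∈ E(G2) ✓
  (6,10) → (φ(6),φ(10)) = (4,10) ∈ E(G2) ✓
  (7,8) → (φ(7),φ(8)) = (5,7) ∈ E(G2) ✓
  (8,9) → (φ(8),φ(9)) = (3,7) ∈ E(G2) ✓
All 24 edges of G1 map to edges of G2, and |E(G1)| = |E(G2)| = 24, so φ is a bijection on edges as well as vertices. Hence G1 ≅ G2.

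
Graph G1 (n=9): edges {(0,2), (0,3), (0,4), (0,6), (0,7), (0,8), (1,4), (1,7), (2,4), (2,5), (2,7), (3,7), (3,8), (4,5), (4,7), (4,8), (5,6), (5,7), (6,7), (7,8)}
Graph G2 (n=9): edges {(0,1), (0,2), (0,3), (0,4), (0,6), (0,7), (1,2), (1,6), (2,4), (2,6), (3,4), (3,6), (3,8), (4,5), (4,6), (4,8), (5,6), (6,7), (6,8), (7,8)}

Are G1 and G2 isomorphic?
Yes, isomorphic

The graphs are isomorphic.
One valid mapping φ: V(G1) → V(G2): 0→0, 1→5, 2→3, 3→1, 4→4, 5→8, 6→7, 7→6, 8→2

Verify φ preserves adjacency — for each edge of G1, its image is an edge of G2:
  (0,2) → (φ(0),φ(2)) = (0,3) ∈ E(G2) ✓
  (0,3) → (φ(0),φ(3)) = (0,1) ∈ E(G2) ✓
  (0,4) → (φ(0),φ(4)) = (0,4) ∈ E(G2) ✓
  (0,6) → (φ(0),φ(6)) = (0,7) ∈ E(G2) ✓
  (0,7) → (φ(0),φ(7)) = (0,6) ∈ E(G2) ✓
  (0,8) → (φ(0),φ(8)) = (0,2) ∈ E(G2) ✓
  (1,4) → (φ(1),φ(4)) = (4,5) ∈ E(G2) ✓
  (1,7) → (φ(1),φ(7)) = (5,6) ∈ E(G2) ✓
  (2,4) → (φ(2),φ(4)) = (3,4) ∈ E(G2) ✓
  (2,5) → (φ(2),φ(5)) = (3,8) ∈ E(G2) ✓
  (2,7) → (φ(2),φ(7)) = (3,6) ∈ E(G2) ✓
  (3,7) → (φ(3),φ(7)) = (1,6) ∈ E(G2) ✓
  (3,8) → (φ(3),φ(8)) = (1,2) ∈ E(G2) ✓
  (4,5) → (φ(4),φ(5)) = (4,8) ∈ E(G2) ✓
  (4,7) → (φ(4),φ(7)) = (4,6) ∈ E(G2) ✓
  (4,8) → (φ(4),φ(8)) = (2,4) ∈ E(G2) ✓
  (5,6) → (φ(5),φ(6)) = (7,8) ∈ E(G2) ✓
  (5,7) → (φ(5),φ(7)) = (6,8) ∈ E(G2) ✓
  (6,7) → (φ(6),φ(7)) = (6,7) ∈ E(G2) ✓
  (7,8) → (φ(7),φ(8)) = (2,6) ∈ E(G2) ✓
All 20 edges of G1 map to edges of G2, and |E(G1)| = |E(G2)| = 20, so φ is a bijection on edges as well as vertices. Hence G1 ≅ G2.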